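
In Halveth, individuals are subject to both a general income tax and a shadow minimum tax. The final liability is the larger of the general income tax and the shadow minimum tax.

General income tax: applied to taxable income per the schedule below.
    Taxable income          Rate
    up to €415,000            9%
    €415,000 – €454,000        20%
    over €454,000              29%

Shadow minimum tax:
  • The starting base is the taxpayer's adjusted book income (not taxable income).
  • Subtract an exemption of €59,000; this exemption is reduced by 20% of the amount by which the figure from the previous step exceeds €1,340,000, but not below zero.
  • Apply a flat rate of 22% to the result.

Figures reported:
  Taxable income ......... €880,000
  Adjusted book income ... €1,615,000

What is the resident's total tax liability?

Shadow minimum tax:
  Base (adjusted book income): €1,615,000
  Exemption: €59,000 − 20% × (€1,615,000 − €1,340,000) = €59,000 − €55,000 = €4,000
  Base: €1,615,000 − €4,000 = €1,611,000
  €1,611,000 × 22% = €354,420

General income tax:
  €415,000 × 9% = €37,350
  €39,000 × 20% = €7,800
  €426,000 × 29% = €123,540
  → €168,690

€354,420 > €168,690, so the shadow minimum tax is the binding amount.

€354,420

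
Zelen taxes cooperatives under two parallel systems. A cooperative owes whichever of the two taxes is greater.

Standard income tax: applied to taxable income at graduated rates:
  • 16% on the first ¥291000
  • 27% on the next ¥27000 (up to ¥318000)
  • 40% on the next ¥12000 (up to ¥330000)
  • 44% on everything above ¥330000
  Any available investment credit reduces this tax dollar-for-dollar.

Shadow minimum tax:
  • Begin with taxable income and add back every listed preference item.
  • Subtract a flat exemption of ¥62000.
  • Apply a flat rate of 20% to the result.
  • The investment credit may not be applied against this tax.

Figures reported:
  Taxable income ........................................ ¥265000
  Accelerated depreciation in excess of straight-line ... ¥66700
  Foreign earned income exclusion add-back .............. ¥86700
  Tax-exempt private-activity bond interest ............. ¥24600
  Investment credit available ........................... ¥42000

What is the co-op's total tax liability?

¥76200

Standard income tax:
  ¥265000 × 16% = ¥42400
  Less investment credit ¥42000 → ¥400

Shadow minimum tax:
  Adjusted income: ¥265000 + ¥66700 + ¥86700 + ¥24600 = ¥443000
  Less exemption ¥62000 → base ¥381000
  ¥381000 × 20% = ¥76200

¥76200 > ¥400, so the shadow minimum tax is the binding amount.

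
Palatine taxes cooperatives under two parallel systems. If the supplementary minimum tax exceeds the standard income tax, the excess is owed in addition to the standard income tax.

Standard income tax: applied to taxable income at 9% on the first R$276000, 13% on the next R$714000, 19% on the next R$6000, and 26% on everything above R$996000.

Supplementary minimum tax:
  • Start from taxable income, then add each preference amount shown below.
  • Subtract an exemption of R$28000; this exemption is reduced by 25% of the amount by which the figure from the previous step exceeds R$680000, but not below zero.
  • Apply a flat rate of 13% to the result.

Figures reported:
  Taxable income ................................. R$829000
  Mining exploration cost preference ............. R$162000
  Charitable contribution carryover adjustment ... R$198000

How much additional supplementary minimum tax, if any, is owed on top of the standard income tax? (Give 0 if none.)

R$57840

Standard income tax:
  R$276000 × 9% = R$24840
  R$553000 × 13% = R$71890
  → R$96730

Supplementary minimum tax:
  Adjusted income: R$829000 + R$162000 + R$198000 = R$1189000
  Exemption: 25% × (R$1189000 − R$680000) = R$127250 ≥ R$28000, so the exemption is fully phased out
  Base: R$1189000 − R$0 = R$1189000
  R$1189000 × 13% = R$154570

Excess of supplementary minimum tax over standard income tax: R$154570 − R$96730 = R$57840.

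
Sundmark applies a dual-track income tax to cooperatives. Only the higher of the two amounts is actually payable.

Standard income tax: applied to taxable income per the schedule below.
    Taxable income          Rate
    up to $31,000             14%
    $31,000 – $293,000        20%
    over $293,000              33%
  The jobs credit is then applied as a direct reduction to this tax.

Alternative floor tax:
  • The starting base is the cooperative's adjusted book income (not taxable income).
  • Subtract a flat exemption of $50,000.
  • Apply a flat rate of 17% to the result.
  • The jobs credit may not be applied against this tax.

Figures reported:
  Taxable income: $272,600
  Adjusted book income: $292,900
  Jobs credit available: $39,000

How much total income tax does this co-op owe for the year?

Standard income tax:
  $31,000 × 14% = $4,340
  $241,600 × 20% = $48,320
  → $52,660
  Less jobs credit $39,000 → $13,660

Alternative floor tax:
  Base (adjusted book income): $292,900
  Less exemption $50,000 → base $242,900
  $242,900 × 17% = $41,293

$41,293 > $13,660, so the alternative floor tax is the binding amount.

$41,293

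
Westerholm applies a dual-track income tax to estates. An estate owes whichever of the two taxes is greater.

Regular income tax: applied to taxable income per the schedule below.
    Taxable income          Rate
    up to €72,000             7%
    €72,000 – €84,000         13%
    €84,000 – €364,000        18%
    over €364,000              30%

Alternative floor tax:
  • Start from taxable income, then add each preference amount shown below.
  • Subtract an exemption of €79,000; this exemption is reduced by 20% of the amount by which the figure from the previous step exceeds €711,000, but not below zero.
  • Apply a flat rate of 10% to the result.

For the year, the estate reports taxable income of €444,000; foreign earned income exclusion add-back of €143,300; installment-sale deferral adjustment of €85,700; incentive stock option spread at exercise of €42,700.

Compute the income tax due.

Regular income tax:
  €72,000 × 7% = €5,040
  €12,000 × 13% = €1,560
  €280,000 × 18% = €50,400
  €80,000 × 30% = €24,000
  → €81,000

Alternative floor tax:
  Adjusted income: €444,000 + €143,300 + €85,700 + €42,700 = €715,700
  Exemption: €79,000 − 20% × (€715,700 − €711,000) = €79,000 − €940 = €78,060
  Base: €715,700 − €78,060 = €637,640
  €637,640 × 10% = €63,764

€81,000 > €63,764, so the regular income tax governs.

€81,000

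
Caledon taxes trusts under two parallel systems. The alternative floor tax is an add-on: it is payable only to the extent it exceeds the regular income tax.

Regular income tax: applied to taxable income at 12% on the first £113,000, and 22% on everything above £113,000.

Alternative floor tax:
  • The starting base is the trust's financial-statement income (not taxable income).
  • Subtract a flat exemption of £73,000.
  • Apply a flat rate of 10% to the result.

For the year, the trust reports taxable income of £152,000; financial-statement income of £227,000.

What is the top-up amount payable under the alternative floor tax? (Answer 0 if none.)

£0

Regular income tax:
  £113,000 × 12% = £13,560
  £39,000 × 22% = £8,580
  → £22,140

Alternative floor tax:
  Base (financial-statement income): £227,000
  Less exemption £73,000 → base £154,000
  £154,000 × 10% = £15,400

£15,400 ≤ £22,140, so no add-on is due.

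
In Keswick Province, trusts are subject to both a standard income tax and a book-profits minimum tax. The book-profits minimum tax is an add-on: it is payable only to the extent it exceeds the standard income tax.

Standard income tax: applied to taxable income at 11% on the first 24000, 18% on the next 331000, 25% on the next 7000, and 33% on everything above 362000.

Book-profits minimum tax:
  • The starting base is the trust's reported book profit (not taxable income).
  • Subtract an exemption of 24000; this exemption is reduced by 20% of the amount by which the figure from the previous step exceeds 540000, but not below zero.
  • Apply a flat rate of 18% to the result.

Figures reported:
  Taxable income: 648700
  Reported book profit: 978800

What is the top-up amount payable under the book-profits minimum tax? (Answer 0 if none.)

17603

Book-profits minimum tax:
  Base (reported book profit): 978800
  Exemption: 20% × (978800 − 540000) = 87760 ≥ 24000, so the exemption is fully phased out
  Base: 978800 − 0 = 978800
  978800 × 18% = 176184

Standard income tax:
  24000 × 11% = 2640
  331000 × 18% = 59580
  7000 × 25% = 1750
  286700 × 33% = 94611
  → 158581

Excess of book-profits minimum tax over standard income tax: 176184 − 158581 = 17603.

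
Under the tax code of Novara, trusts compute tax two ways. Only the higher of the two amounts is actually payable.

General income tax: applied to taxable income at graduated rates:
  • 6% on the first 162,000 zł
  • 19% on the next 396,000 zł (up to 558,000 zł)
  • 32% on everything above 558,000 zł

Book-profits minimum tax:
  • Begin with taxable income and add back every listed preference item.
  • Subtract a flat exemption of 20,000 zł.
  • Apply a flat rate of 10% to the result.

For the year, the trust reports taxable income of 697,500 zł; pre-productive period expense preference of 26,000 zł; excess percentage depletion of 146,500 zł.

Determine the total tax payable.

General income tax:
  162,000 zł × 6% = 9,720 zł
  396,000 zł × 19% = 75,240 zł
  139,500 zł × 32% = 44,640 zł
  → 129,600 zł

Book-profits minimum tax:
  Adjusted income: 697,500 zł + 26,000 zł + 146,500 zł = 870,000 zł
  Less exemption 20,000 zł → base 850,000 zł
  850,000 zł × 10% = 85,000 zł

129,600 zł > 85,000 zł, so the general income tax governs.

129,600 zł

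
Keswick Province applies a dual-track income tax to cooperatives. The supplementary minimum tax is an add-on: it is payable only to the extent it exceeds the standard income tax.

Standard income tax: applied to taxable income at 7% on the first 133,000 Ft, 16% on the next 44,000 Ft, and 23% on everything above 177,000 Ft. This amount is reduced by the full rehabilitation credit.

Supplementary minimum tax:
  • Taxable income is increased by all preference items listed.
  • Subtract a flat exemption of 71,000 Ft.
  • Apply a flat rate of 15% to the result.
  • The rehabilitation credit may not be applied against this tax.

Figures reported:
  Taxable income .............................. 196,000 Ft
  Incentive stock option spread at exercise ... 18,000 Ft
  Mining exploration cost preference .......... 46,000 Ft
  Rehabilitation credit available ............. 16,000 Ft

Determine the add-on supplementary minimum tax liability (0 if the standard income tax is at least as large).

23,630 Ft

Standard income tax:
  133,000 Ft × 7% = 9,310 Ft
  44,000 Ft × 16% = 7,040 Ft
  19,000 Ft × 23% = 4,370 Ft
  → 20,720 Ft
  Less rehabilitation credit 16,000 Ft → 4,720 Ft

Supplementary minimum tax:
  Adjusted income: 196,000 Ft + 18,000 Ft + 46,000 Ft = 260,000 Ft
  Less exemption 71,000 Ft → base 189,000 Ft
  189,000 Ft × 15% = 28,350 Ft

Excess of supplementary minimum tax over standard income tax: 28,350 Ft − 4,720 Ft = 23,630 Ft.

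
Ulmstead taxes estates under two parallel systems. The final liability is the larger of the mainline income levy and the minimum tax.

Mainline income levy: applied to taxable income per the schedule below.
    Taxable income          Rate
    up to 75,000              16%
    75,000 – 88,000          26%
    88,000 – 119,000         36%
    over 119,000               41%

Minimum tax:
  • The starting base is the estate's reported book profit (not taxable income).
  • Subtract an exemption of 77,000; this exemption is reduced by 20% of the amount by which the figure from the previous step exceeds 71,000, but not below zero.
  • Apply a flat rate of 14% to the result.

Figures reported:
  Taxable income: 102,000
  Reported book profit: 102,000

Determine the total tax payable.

20,420

Minimum tax:
  Base (reported book profit): 102,000
  Exemption: 77,000 − 20% × (102,000 − 71,000) = 77,000 − 6,200 = 70,800
  Base: 102,000 − 70,800 = 31,200
  31,200 × 14% = 4,368

Mainline income levy:
  75,000 × 16% = 12,000
  13,000 × 26% = 3,380
  14,000 × 36% = 5,040
  → 20,420

20,420 > 4,368, so the mainline income levy governs.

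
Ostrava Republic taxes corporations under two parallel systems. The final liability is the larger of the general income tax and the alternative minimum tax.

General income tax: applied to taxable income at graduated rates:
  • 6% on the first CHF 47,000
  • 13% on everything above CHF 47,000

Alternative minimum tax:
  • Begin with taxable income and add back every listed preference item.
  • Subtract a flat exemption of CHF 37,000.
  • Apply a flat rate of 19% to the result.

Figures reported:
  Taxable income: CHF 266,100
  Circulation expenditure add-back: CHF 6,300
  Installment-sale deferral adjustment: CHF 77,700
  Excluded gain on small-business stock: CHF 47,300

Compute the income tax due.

Alternative minimum tax:
  Adjusted income: CHF 266,100 + CHF 6,300 + CHF 77,700 + CHF 47,300 = CHF 397,400
  Less exemption CHF 37,000 → base CHF 360,400
  CHF 360,400 × 19% = CHF 68,476

General income tax:
  CHF 47,000 × 6% = CHF 2,820
  CHF 219,100 × 13% = CHF 28,483
  → CHF 31,303

CHF 68,476 > CHF 31,303, so the alternative minimum tax is the binding amount.

CHF 68,476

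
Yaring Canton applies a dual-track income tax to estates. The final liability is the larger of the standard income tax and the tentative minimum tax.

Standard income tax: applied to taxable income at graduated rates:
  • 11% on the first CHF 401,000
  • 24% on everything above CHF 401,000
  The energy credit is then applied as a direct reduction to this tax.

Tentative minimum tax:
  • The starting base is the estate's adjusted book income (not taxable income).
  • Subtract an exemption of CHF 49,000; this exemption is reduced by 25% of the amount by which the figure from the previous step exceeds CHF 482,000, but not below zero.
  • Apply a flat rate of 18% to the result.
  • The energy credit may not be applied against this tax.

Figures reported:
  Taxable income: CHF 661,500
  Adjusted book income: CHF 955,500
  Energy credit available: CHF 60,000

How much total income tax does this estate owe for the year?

Standard income tax:
  CHF 401,000 × 11% = CHF 44,110
  CHF 260,500 × 24% = CHF 62,520
  → CHF 106,630
  Less energy credit CHF 60,000 → CHF 46,630

Tentative minimum tax:
  Base (adjusted book income): CHF 955,500
  Exemption: 25% × (CHF 955,500 − CHF 482,000) = CHF 118,375 ≥ CHF 49,000, so the exemption is fully phased out
  Base: CHF 955,500 − CHF 0 = CHF 955,500
  CHF 955,500 × 18% = CHF 171,990

CHF 171,990 > CHF 46,630, so the tentative minimum tax is the binding amount.

CHF 171,990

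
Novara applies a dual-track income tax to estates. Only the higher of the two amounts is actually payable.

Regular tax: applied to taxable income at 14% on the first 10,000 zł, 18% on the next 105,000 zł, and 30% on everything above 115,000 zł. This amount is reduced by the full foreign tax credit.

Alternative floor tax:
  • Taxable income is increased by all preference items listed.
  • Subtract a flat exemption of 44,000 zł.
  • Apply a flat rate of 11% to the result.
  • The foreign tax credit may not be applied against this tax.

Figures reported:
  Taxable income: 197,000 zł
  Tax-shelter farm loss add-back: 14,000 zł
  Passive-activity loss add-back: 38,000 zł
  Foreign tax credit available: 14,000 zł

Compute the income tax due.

30,900 zł

Regular tax:
  10,000 zł × 14% = 1,400 zł
  105,000 zł × 18% = 18,900 zł
  82,000 zł × 30% = 24,600 zł
  → 44,900 zł
  Less foreign tax credit 14,000 zł → 30,900 zł

Alternative floor tax:
  Adjusted income: 197,000 zł + 14,000 zł + 38,000 zł = 249,000 zł
  Less exemption 44,000 zł → base 205,000 zł
  205,000 zł × 11% = 22,550 zł

30,900 zł > 22,550 zł, so the regular tax governs.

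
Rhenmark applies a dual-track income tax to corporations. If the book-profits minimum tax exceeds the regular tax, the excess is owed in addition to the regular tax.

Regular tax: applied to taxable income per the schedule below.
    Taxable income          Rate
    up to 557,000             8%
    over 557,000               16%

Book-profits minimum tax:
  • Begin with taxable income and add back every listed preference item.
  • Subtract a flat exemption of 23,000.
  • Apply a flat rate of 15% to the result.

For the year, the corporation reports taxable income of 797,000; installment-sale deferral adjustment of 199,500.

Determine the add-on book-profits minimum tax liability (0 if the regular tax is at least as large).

Regular tax:
  557,000 × 8% = 44,560
  240,000 × 16% = 38,400
  → 82,960

Book-profits minimum tax:
  Adjusted income: 797,000 + 199,500 = 996,500
  Less exemption 23,000 → base 973,500
  973,500 × 15% = 146,025

Excess of book-profits minimum tax over regular tax: 146,025 − 82,960 = 63,065.

63,065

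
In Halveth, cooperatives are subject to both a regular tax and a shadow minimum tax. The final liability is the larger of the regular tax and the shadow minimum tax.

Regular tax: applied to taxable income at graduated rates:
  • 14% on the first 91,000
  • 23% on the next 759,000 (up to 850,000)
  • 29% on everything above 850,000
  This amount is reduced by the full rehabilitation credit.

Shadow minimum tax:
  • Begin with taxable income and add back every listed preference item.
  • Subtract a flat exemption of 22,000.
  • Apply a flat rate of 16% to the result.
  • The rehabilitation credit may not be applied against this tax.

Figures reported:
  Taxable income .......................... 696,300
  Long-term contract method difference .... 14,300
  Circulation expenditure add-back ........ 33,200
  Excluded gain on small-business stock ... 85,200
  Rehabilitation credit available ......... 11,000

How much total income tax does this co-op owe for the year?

140,959

Regular tax:
  91,000 × 14% = 12,740
  605,300 × 23% = 139,219
  → 151,959
  Less rehabilitation credit 11,000 → 140,959

Shadow minimum tax:
  Adjusted income: 696,300 + 14,300 + 33,200 + 85,200 = 829,000
  Less exemption 22,000 → base 807,000
  807,000 × 16% = 129,120

140,959 > 129,120, so the regular tax governs.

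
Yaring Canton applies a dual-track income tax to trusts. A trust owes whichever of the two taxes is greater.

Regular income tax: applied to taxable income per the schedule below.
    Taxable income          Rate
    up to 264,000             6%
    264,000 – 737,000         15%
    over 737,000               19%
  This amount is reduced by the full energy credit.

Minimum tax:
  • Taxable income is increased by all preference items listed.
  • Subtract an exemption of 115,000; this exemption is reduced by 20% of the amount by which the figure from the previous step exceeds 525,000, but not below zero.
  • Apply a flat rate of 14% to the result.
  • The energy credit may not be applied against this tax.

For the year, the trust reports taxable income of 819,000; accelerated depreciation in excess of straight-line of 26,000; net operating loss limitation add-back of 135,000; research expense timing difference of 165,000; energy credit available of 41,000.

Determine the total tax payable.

Regular income tax:
  264,000 × 6% = 15,840
  473,000 × 15% = 70,950
  82,000 × 19% = 15,580
  → 102,370
  Less energy credit 41,000 → 61,370

Minimum tax:
  Adjusted income: 819,000 + 26,000 + 135,000 + 165,000 = 1,145,000
  Exemption: 20% × (1,145,000 − 525,000) = 124,000 ≥ 115,000, so the exemption is fully phased out
  Base: 1,145,000 − 0 = 1,145,000
  1,145,000 × 14% = 160,300

160,300 > 61,370, so the minimum tax is the binding amount.

160,300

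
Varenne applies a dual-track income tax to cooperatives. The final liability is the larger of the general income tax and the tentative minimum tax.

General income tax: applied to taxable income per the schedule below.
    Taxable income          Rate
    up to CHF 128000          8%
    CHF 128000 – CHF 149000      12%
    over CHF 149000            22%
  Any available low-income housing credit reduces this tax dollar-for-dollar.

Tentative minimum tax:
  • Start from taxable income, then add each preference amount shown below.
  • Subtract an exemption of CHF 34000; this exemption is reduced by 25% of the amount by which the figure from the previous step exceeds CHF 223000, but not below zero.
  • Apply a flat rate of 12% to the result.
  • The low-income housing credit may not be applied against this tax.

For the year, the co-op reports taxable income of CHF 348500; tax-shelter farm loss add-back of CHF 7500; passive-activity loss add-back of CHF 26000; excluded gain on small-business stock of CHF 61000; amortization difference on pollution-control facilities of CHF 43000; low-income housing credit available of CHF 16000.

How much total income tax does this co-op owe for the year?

CHF 58320

Tentative minimum tax:
  Adjusted income: CHF 348500 + CHF 7500 + CHF 26000 + CHF 61000 + CHF 43000 = CHF 486000
  Exemption: 25% × (CHF 486000 − CHF 223000) = CHF 65750 ≥ CHF 34000, so the exemption is fully phased out
  Base: CHF 486000 − CHF 0 = CHF 486000
  CHF 486000 × 12% = CHF 58320

General income tax:
  CHF 128000 × 8% = CHF 10240
  CHF 21000 × 12% = CHF 2520
  CHF 199500 × 22% = CHF 43890
  → CHF 56650
  Less low-income housing credit CHF 16000 → CHF 40650

CHF 58320 > CHF 40650, so the tentative minimum tax is the binding amount.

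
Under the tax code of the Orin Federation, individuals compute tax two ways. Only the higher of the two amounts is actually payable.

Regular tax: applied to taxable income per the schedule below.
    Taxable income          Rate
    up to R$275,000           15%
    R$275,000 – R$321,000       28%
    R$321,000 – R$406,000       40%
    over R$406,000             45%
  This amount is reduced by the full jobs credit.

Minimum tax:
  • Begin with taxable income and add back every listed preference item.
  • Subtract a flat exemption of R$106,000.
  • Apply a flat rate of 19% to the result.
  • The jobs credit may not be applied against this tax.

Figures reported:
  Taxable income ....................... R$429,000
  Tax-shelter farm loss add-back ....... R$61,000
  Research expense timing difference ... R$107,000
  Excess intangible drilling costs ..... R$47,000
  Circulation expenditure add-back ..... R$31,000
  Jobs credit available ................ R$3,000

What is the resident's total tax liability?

Minimum tax:
  Adjusted income: R$429,000 + R$61,000 + R$107,000 + R$47,000 + R$31,000 = R$675,000
  Less exemption R$106,000 → base R$569,000
  R$569,000 × 19% = R$108,110

Regular tax:
  R$275,000 × 15% = R$41,250
  R$46,000 × 28% = R$12,880
  R$85,000 × 40% = R$34,000
  R$23,000 × 45% = R$10,350
  → R$98,480
  Less jobs credit R$3,000 → R$95,480

R$108,110 > R$95,480, so the minimum tax is the binding amount.

R$108,110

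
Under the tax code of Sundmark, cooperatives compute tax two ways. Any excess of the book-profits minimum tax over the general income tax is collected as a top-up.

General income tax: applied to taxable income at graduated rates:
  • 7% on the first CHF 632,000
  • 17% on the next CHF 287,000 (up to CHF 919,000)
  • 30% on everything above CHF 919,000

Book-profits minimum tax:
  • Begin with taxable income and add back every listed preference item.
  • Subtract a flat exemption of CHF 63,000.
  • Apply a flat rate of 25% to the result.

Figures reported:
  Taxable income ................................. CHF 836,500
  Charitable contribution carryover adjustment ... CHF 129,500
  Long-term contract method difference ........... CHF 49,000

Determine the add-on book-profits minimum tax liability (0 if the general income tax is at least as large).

General income tax:
  CHF 632,000 × 7% = CHF 44,240
  CHF 204,500 × 17% = CHF 34,765
  → CHF 79,005

Book-profits minimum tax:
  Adjusted income: CHF 836,500 + CHF 129,500 + CHF 49,000 = CHF 1,015,000
  Less exemption CHF 63,000 → base CHF 952,000
  CHF 952,000 × 25% = CHF 238,000

Excess of book-profits minimum tax over general income tax: CHF 238,000 − CHF 79,005 = CHF 158,995.

CHF 158,995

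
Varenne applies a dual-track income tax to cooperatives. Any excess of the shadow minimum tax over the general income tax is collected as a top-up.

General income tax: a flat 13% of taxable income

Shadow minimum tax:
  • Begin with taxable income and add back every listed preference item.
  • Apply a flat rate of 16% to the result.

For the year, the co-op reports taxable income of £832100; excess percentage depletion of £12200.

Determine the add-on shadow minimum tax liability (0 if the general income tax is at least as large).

General income tax:
  £832100 × 13% = £108173

Shadow minimum tax:
  Adjusted income: £832100 + £12200 = £844300
  £844300 × 16% = £135088

Excess of shadow minimum tax over general income tax: £135088 − £108173 = £26915.

£26915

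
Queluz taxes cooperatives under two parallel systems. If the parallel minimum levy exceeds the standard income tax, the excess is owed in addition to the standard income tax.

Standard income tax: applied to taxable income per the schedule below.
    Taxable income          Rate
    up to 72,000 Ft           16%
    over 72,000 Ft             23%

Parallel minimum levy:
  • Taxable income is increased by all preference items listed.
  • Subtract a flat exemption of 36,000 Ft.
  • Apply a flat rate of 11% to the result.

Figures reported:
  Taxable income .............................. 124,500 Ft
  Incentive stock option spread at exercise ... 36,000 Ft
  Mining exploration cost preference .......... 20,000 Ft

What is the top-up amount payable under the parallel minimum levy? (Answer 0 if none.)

0 Ft

Standard income tax:
  72,000 Ft × 16% = 11,520 Ft
  52,500 Ft × 23% = 12,075 Ft
  → 23,595 Ft

Parallel minimum levy:
  Adjusted income: 124,500 Ft + 36,000 Ft + 20,000 Ft = 180,500 Ft
  Less exemption 36,000 Ft → base 144,500 Ft
  144,500 Ft × 11% = 15,895 Ft

15,895 Ft ≤ 23,595 Ft, so no add-on is due.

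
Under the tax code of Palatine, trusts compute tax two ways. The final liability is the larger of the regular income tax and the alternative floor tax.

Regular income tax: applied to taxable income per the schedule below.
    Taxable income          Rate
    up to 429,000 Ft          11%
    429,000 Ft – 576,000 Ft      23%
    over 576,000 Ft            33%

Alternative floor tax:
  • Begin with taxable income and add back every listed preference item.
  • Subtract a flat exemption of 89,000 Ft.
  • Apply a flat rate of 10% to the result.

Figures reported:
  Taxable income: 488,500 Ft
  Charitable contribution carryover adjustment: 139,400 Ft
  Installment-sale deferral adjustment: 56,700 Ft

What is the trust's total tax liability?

Alternative floor tax:
  Adjusted income: 488,500 Ft + 139,400 Ft + 56,700 Ft = 684,600 Ft
  Less exemption 89,000 Ft → base 595,600 Ft
  595,600 Ft × 10% = 59,560 Ft

Regular income tax:
  429,000 Ft × 11% = 47,190 Ft
  59,500 Ft × 23% = 13,685 Ft
  → 60,875 Ft

60,875 Ft > 59,560 Ft, so the regular income tax governs.

60,875 Ft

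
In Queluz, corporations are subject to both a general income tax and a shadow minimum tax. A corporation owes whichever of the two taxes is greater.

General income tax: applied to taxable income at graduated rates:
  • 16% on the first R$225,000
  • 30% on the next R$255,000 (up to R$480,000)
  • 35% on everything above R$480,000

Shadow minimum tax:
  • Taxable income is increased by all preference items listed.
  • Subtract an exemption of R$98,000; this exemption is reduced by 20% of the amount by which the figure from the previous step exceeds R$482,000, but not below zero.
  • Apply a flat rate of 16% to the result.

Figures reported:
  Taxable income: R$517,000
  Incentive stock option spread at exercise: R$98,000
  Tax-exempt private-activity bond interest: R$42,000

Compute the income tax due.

Shadow minimum tax:
  Adjusted income: R$517,000 + R$98,000 + R$42,000 = R$657,000
  Exemption: R$98,000 − 20% × (R$657,000 − R$482,000) = R$98,000 − R$35,000 = R$63,000
  Base: R$657,000 − R$63,000 = R$594,000
  R$594,000 × 16% = R$95,040

General income tax:
  R$225,000 × 16% = R$36,000
  R$255,000 × 30% = R$76,500
  R$37,000 × 35% = R$12,950
  → R$125,450

R$125,450 > R$95,040, so the general income tax governs.

R$125,450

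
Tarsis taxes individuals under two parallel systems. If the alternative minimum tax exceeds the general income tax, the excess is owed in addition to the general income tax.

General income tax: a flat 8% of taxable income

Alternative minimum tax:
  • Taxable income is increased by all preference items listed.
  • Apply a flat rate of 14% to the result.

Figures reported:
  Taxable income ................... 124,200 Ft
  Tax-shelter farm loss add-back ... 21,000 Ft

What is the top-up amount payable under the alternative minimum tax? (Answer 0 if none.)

General income tax:
  124,200 Ft × 8% = 9,936 Ft

Alternative minimum tax:
  Adjusted income: 124,200 Ft + 21,000 Ft = 145,200 Ft
  145,200 Ft × 14% = 20,328 Ft

Excess of alternative minimum tax over general income tax: 20,328 Ft − 9,936 Ft = 10,392 Ft.

10,392 Ft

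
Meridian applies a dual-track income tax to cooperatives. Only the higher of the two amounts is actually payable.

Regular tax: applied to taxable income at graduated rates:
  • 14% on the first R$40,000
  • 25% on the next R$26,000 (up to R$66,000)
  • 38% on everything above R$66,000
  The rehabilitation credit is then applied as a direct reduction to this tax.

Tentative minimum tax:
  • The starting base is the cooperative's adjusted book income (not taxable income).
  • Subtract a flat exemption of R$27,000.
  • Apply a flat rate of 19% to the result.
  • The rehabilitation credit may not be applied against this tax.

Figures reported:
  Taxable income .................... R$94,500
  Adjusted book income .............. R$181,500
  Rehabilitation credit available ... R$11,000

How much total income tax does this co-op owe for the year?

Tentative minimum tax:
  Base (adjusted book income): R$181,500
  Less exemption R$27,000 → base R$154,500
  R$154,500 × 19% = R$29,355

Regular tax:
  R$40,000 × 14% = R$5,600
  R$26,000 × 25% = R$6,500
  R$28,500 × 38% = R$10,830
  → R$22,930
  Less rehabilitation credit R$11,000 → R$11,930

R$29,355 > R$11,930, so the tentative minimum tax is the binding amount.

R$29,355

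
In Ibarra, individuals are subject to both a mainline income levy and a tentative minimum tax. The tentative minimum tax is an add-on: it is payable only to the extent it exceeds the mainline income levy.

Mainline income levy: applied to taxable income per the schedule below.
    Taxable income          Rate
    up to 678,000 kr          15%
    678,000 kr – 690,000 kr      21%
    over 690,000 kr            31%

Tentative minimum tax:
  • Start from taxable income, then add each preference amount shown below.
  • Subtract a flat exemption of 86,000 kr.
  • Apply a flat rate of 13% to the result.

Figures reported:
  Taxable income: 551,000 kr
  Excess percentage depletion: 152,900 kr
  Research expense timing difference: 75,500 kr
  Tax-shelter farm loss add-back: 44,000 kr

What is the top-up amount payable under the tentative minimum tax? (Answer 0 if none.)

Mainline income levy:
  551,000 kr × 15% = 82,650 kr

Tentative minimum tax:
  Adjusted income: 551,000 kr + 152,900 kr + 75,500 kr + 44,000 kr = 823,400 kr
  Less exemption 86,000 kr → base 737,400 kr
  737,400 kr × 13% = 95,862 kr

Excess of tentative minimum tax over mainline income levy: 95,862 kr − 82,650 kr = 13,212 kr.

13,212 kr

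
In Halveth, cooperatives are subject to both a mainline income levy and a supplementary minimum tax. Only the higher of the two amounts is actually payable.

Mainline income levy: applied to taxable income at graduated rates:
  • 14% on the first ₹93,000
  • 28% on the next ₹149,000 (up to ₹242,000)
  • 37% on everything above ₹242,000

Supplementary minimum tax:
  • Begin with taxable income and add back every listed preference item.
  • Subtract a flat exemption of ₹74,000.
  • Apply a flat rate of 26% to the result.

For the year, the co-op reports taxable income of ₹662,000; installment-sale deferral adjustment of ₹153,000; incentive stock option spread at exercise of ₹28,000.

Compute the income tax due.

₹210,140

Supplementary minimum tax:
  Adjusted income: ₹662,000 + ₹153,000 + ₹28,000 = ₹843,000
  Less exemption ₹74,000 → base ₹769,000
  ₹769,000 × 26% = ₹199,940

Mainline income levy:
  ₹93,000 × 14% = ₹13,020
  ₹149,000 × 28% = ₹41,720
  ₹420,000 × 37% = ₹155,400
  → ₹210,140

₹210,140 > ₹199,940, so the mainline income levy governs.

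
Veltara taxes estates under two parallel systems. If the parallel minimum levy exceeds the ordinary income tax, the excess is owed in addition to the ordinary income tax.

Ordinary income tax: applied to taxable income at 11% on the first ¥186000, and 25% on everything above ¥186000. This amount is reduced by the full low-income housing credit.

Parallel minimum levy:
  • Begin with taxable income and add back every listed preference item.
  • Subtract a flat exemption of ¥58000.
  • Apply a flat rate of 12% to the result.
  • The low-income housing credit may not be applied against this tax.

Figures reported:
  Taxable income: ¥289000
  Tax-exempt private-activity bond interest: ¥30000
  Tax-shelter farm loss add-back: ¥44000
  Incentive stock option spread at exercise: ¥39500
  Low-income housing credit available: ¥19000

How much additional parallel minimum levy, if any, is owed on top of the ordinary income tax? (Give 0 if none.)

Parallel minimum levy:
  Adjusted income: ¥289000 + ¥30000 + ¥44000 + ¥39500 = ¥402500
  Less exemption ¥58000 → base ¥344500
  ¥344500 × 12% = ¥41340

Ordinary income tax:
  ¥186000 × 11% = ¥20460
  ¥103000 × 25% = ¥25750
  → ¥46210
  Less low-income housing credit ¥19000 → ¥27210

Excess of parallel minimum levy over ordinary income tax: ¥41340 − ¥27210 = ¥14130.

¥14130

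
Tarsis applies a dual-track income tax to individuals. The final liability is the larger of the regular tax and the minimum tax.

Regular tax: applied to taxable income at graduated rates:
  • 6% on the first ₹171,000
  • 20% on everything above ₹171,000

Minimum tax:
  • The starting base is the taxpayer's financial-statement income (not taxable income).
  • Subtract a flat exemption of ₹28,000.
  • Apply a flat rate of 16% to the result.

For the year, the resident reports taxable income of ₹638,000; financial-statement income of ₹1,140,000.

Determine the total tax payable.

₹177,920

Minimum tax:
  Base (financial-statement income): ₹1,140,000
  Less exemption ₹28,000 → base ₹1,112,000
  ₹1,112,000 × 16% = ₹177,920

Regular tax:
  ₹171,000 × 6% = ₹10,260
  ₹467,000 × 20% = ₹93,400
  → ₹103,660

₹177,920 > ₹103,660, so the minimum tax is the binding amount.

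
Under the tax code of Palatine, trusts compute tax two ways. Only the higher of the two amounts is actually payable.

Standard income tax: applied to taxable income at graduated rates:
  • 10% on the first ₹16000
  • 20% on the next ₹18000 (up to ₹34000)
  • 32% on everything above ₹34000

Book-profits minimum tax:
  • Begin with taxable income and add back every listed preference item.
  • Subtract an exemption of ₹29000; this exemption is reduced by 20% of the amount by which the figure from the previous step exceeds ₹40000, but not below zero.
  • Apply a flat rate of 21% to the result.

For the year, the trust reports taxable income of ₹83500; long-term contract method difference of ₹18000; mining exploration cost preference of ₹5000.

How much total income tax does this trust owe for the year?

Book-profits minimum tax:
  Adjusted income: ₹83500 + ₹18000 + ₹5000 = ₹106500
  Exemption: ₹29000 − 20% × (₹106500 − ₹40000) = ₹29000 − ₹13300 = ₹15700
  Base: ₹106500 − ₹15700 = ₹90800
  ₹90800 × 21% = ₹19068

Standard income tax:
  ₹16000 × 10% = ₹1600
  ₹18000 × 20% = ₹3600
  ₹49500 × 32% = ₹15840
  → ₹21040

₹21040 > ₹19068, so the standard income tax governs.

₹21040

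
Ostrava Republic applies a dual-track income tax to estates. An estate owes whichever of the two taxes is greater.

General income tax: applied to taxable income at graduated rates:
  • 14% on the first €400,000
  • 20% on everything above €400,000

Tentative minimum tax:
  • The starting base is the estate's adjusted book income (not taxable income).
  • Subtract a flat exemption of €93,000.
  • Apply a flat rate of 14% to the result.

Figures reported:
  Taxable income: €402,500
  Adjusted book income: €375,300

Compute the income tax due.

Tentative minimum tax:
  Base (adjusted book income): €375,300
  Less exemption €93,000 → base €282,300
  €282,300 × 14% = €39,522

General income tax:
  €400,000 × 14% = €56,000
  €2,500 × 20% = €500
  → €56,500

€56,500 > €39,522, so the general income tax governs.

€56,500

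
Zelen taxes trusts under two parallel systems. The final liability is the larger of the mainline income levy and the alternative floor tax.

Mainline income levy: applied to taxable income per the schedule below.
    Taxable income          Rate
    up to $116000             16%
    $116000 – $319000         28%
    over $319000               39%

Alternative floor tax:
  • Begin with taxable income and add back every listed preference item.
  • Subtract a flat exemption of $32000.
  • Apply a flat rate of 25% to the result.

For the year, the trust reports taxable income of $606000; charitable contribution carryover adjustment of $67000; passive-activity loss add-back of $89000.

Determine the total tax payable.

Alternative floor tax:
  Adjusted income: $606000 + $67000 + $89000 = $762000
  Less exemption $32000 → base $730000
  $730000 × 25% = $182500

Mainline income levy:
  $116000 × 16% = $18560
  $203000 × 28% = $56840
  $287000 × 39% = $111930
  → $187330

$187330 > $182500, so the mainline income levy governs.

$187330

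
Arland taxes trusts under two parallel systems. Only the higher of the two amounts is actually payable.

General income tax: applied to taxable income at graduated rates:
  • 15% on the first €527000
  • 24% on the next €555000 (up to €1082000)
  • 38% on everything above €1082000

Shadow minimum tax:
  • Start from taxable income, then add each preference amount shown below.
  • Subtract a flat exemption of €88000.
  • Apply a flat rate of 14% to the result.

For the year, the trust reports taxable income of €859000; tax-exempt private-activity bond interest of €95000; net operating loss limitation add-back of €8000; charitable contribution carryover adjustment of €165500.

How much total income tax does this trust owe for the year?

€158730

General income tax:
  €527000 × 15% = €79050
  €332000 × 24% = €79680
  → €158730

Shadow minimum tax:
  Adjusted income: €859000 + €95000 + €8000 + €165500 = €1127500
  Less exemption €88000 → base €1039500
  €1039500 × 14% = €145530

€158730 > €145530, so the general income tax governs.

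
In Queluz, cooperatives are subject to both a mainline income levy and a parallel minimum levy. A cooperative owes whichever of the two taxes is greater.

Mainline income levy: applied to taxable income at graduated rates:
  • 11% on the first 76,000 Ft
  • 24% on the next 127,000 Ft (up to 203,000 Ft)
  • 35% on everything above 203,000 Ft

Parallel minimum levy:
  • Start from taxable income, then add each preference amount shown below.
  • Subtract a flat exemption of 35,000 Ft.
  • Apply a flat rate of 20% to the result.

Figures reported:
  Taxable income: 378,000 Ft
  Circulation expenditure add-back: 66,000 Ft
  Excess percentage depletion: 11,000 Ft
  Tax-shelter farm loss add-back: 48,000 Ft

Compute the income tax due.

100,090 Ft

Parallel minimum levy:
  Adjusted income: 378,000 Ft + 66,000 Ft + 11,000 Ft + 48,000 Ft = 503,000 Ft
  Less exemption 35,000 Ft → base 468,000 Ft
  468,000 Ft × 20% = 93,600 Ft

Mainline income levy:
  76,000 Ft × 11% = 8,360 Ft
  127,000 Ft × 24% = 30,480 Ft
  175,000 Ft × 35% = 61,250 Ft
  → 100,090 Ft

100,090 Ft > 93,600 Ft, so the mainline income levy governs.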